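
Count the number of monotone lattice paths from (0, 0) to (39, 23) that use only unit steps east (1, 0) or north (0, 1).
Number of paths = 59678358445158600

A monotone lattice path from (0, 0) to (39, 23) consists of 39 east steps and 23 north steps in some order, so it is determined by which 39 of the 62 steps are east. The count is C(62, 39) = 59678358445158600.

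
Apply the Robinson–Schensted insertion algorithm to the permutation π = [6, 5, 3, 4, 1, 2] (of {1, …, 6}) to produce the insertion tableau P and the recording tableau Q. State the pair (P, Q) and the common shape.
P = [1, 2] / [3, 4] / [5] / [6];  Q = [1, 4] / [2, 6] / [3] / [5];  common shape = (2, 2, 1, 1)

Row-insert the values π_1, π_2, … into P one at a time, bumping the leftmost entry strictly greater than the inserted value down to the next row. The recording tableau Q records, in position (i, j), the step at which that cell was added to P.
  Insert 6 (step 1): P = [6];  Q = [1]
  Insert 5 (step 2): P = [5] / [6];  Q = [1] / [2]
  Insert 3 (step 3): P = [3] / [5] / [6];  Q = [1] / [2] / [3]
  Insert 4 (step 4): P = [3, 4] / [5] / [6];  Q = [1, 4] / [2] / [3]
  Insert 1 (step 5): P = [1, 4] / [3] / [5] / [6];  Q = [1, 4] / [2] / [3] / [5]
  Insert 2 (step 6): P = [1, 2] / [3, 4] / [5] / [6];  Q = [1, 4] / [2, 6] / [3] / [5]
Final shape: (2, 2, 1, 1).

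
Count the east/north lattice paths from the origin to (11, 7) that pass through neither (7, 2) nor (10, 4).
Number of paths = 24724

Inclusion–exclusion. Total paths: C(18, 11) = 31824. Through P₁: C(9, 7)·C(9, 4) = 4536. Through P₂: C(14, 10)·C(4, 1) = 4004. Since P₁ is strictly southwest of P₂, a monotone path through both must visit P₁ then P₂; paths through both = C(9, 7)·C(5, 3)·C(4, 1) = 1440. Avoid both = 31824 − 4536 − 4004 + 1440 = 24724.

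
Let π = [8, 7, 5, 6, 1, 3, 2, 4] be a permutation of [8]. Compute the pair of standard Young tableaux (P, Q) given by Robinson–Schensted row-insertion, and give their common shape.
P = [1, 2, 4] / [3, 6] / [5] / [7] / [8];  Q = [1, 4, 8] / [2, 6] / [3] / [5] / [7];  common shape = (3, 2, 1, 1, 1)

Row-insert the values π_1, π_2, … into P one at a time, bumping the leftmost entry strictly greater than the inserted value down to the next row. The recording tableau Q records, in position (i, j), the step at which that cell was added to P.
  Insert 8 (step 1): P = [8];  Q = [1]
  Insert 7 (step 2): P = [7] / [8];  Q = [1] / [2]
  Insert 5 (step 3): P = [5] / [7] / [8];  Q = [1] / [2] / [3]
  Insert 6 (step 4): P = [5, 6] / [7] / [8];  Q = [1, 4] / [2] / [3]
  Insert 1 (step 5): P = [1, 6] / [5] / [7] / [8];  Q = [1, 4] / [2] / [3] / [5]
  Insert 3 (step 6): P = [1, 3] / [5, 6] / [7] / [8];  Q = [1, 4] / [2, 6] / [3] / [5]
  Insert 2 (step 7): P = [1, 2] / [3, 6] / [5] / [7] / [8];  Q = [1, 4] / [2, 6] / [3] / [5] / [7]
  Insert 4 (step 8): P = [1, 2, 4] / [3, 6] / [5] / [7] / [8];  Q = [1, 4, 8] / [2, 6] / [3] / [5] / [7]
Final shape: (3, 2, 1, 1, 1).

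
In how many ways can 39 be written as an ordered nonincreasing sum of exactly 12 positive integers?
p(39, 12 parts) = 2503

Partitions of n into exactly k parts are in bijection with partitions of n − k into at most k parts (subtract 1 from each part). So p(39, exactly 12) = p(27, parts ≤ 12). Computing via the recurrence p(m, j) = p(m, j−1) + p(m−j, j) gives 2503.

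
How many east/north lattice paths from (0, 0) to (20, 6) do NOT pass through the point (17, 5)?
Number of paths = 124894

Total paths from (0, 0) to (20, 6): C(26, 20) = 230230. Paths through (17, 5): (paths (0, 0) → (17, 5)) × (paths (17, 5) → (20, 6)) = C(22, 17) · C(4, 3) = 26334 · 4 = 105336. Avoidance count = 230230 − 105336 = 124894.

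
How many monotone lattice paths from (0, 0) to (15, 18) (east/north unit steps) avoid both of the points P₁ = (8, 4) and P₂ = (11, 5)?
Number of paths = 973916280

Inclusion–exclusion. Total paths: C(33, 15) = 1037158320. Through P₁: C(12, 8)·C(21, 7) = 57558600. Through P₂: C(16, 11)·C(17, 4) = 10395840. Since P₁ is strictly southwest of P₂, a monotone path through both must visit P₁ then P₂; paths through both = C(12, 8)·C(4, 3)·C(17, 4) = 4712400. Avoid both = 1037158320 − 57558600 − 10395840 + 4712400 = 973916280.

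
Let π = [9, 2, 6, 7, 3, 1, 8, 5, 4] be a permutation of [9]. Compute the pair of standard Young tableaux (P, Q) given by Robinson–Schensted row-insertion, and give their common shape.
P = [1, 3, 4, 8] / [2, 5] / [6, 7] / [9];  Q = [1, 3, 4, 7] / [2, 8] / [5, 9] / [6];  common shape = (4, 2, 2, 1)

Row-insert the values π_1, π_2, … into P one at a time, bumping the leftmost entry strictly greater than the inserted value down to the next row. The recording tableau Q records, in position (i, j), the step at which that cell was added to P.
  Insert 9 (step 1): P = [9];  Q = [1]
  Insert 2 (step 2): P = [2] / [9];  Q = [1] / [2]
  Insert 6 (step 3): P = [2, 6] / [9];  Q = [1, 3] / [2]
  Insert 7 (step 4): P = [2, 6, 7] / [9];  Q = [1, 3, 4] / [2]
  Insert 3 (step 5): P = [2, 3, 7] / [6] / [9];  Q = [1, 3, 4] / [2] / [5]
  Insert 1 (step 6): P = [1, 3, 7] / [2] / [6] / [9];  Q = [1, 3, 4] / [2] / [5] / [6]
  Insert 8 (step 7): P = [1, 3, 7, 8] / [2] / [6] / [9];  Q = [1, 3, 4, 7] / [2] / [5] / [6]
  Insert 5 (step 8): P = [1, 3, 5, 8] / [2, 7] / [6] / [9];  Q = [1, 3, 4, 7] / [2, 8] / [5] / [6]
  Insert 4 (step 9): P = [1, 3, 4, 8] / [2, 5] / [6, 7] / [9];  Q = [1, 3, 4, 7] / [2, 8] / [5, 9] / [6]
Final shape: (4, 2, 2, 1).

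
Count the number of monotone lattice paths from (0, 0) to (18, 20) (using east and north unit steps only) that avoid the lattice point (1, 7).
Number of paths = 32619921810

Total paths from (0, 0) to (18, 20): C(38, 18) = 33578000610. Paths through (1, 7): (paths (0, 0) → (1, 7)) × (paths (1, 7) → (18, 20)) = C(8, 1) · C(30, 17) = 8 · 119759850 = 958078800. Avoidance count = 33578000610 − 958078800 = 32619921810.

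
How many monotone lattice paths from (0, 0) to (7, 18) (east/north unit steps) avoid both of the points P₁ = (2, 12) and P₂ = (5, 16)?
Number of paths = 335674

Inclusion–exclusion. Total paths: C(25, 7) = 480700. Through P₁: C(14, 2)·C(11, 5) = 42042. Through P₂: C(21, 5)·C(4, 2) = 122094. Since P₁ is strictly southwest of P₂, a monotone path through both must visit P₁ then P₂; paths through both = C(14, 2)·C(7, 3)·C(4, 2) = 19110. Avoid both = 480700 − 42042 − 122094 + 19110 = 335674.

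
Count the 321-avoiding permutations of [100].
C_100 = 896519947090131496687170070074100632420837521538745909320

These 321-avoiding permutations are counted by the Catalan number C_n = (1/(n + 1)) · C(2n, n). For n = 100: C_100 = (1/101) · C(200, 100) = 90548514656103281165404177077484163874504589675413336841320/101 = 896519947090131496687170070074100632420837521538745909320.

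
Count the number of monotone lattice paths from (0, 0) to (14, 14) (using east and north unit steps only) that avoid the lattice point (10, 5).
Number of paths = 37969455

Total paths from (0, 0) to (14, 14): C(28, 14) = 40116600. Paths through (10, 5): (paths (0, 0) → (10, 5)) × (paths (10, 5) → (14, 14)) = C(15, 10) · C(13, 4) = 3003 · 715 = 2147145. Avoidance count = 40116600 − 2147145 = 37969455.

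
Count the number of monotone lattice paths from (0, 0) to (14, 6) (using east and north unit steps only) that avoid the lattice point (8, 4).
Number of paths = 24900

Total paths from (0, 0) to (14, 6): C(20, 14) = 38760. Paths through (8, 4): (paths (0, 0) → (8, 4)) × (paths (8, 4) → (14, 6)) = C(12, 8) · C(8, 6) = 495 · 28 = 13860. Avoidance count = 38760 − 13860 = 24900.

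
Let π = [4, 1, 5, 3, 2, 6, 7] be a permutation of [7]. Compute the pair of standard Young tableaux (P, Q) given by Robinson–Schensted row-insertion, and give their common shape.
P = [1, 2, 6, 7] / [3, 5] / [4];  Q = [1, 3, 6, 7] / [2, 4] / [5];  common shape = (4, 2, 1)

Row-insert the values π_1, π_2, … into P one at a time, bumping the leftmost entry strictly greater than the inserted value down to the next row. The recording tableau Q records, in position (i, j), the step at which that cell was added to P.
  Insert 4 (step 1): P = [4];  Q = [1]
  Insert 1 (step 2): P = [1] / [4];  Q = [1] / [2]
  Insert 5 (step 3): P = [1, 5] / [4];  Q = [1, 3] / [2]
  Insert 3 (step 4): P = [1, 3] / [4, 5];  Q = [1, 3] / [2, 4]
  Insert 2 (step 5): P = [1, 2] / [3, 5] / [4];  Q = [1, 3] / [2, 4] / [5]
  Insert 6 (step 6): P = [1, 2, 6] / [3, 5] / [4];  Q = [1, 3, 6] / [2, 4] / [5]
  Insert 7 (step 7): P = [1, 2, 6, 7] / [3, 5] / [4];  Q = [1, 3, 6, 7] / [2, 4] / [5]
Final shape: (4, 2, 1).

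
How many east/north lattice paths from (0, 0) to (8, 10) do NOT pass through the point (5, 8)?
Number of paths = 30888

Total paths from (0, 0) to (8, 10): C(18, 8) = 43758. Paths through (5, 8): (paths (0, 0) → (5, 8)) × (paths (5, 8) → (8, 10)) = C(13, 5) · C(5, 3) = 1287 · 10 = 12870. Avoidance count = 43758 − 12870 = 30888.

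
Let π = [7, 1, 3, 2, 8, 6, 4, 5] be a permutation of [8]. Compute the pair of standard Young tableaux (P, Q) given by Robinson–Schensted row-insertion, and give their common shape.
P = [1, 2, 4, 5] / [3, 6] / [7, 8];  Q = [1, 3, 5, 8] / [2, 6] / [4, 7];  common shape = (4, 2, 2)

Row-insert the values π_1, π_2, … into P one at a time, bumping the leftmost entry strictly greater than the inserted value down to the next row. The recording tableau Q records, in position (i, j), the step at which that cell was added to P.
  Insert 7 (step 1): P = [7];  Q = [1]
  Insert 1 (step 2): P = [1] / [7];  Q = [1] / [2]
  Insert 3 (step 3): P = [1, 3] / [7];  Q = [1, 3] / [2]
  Insert 2 (step 4): P = [1, 2] / [3] / [7];  Q = [1, 3] / [2] / [4]
  Insert 8 (step 5): P = [1, 2, 8] / [3] / [7];  Q = [1, 3, 5] / [2] / [4]
  Insert 6 (step 6): P = [1, 2, 6] / [3, 8] / [7];  Q = [1, 3, 5] / [2, 6] / [4]
  Insert 4 (step 7): P = [1, 2, 4] / [3, 6] / [7, 8];  Q = [1, 3, 5] / [2, 6] / [4, 7]
  Insert 5 (step 8): P = [1, 2, 4, 5] / [3, 6] / [7, 8];  Q = [1, 3, 5, 8] / [2, 6] / [4, 7]
Final shape: (4, 2, 2).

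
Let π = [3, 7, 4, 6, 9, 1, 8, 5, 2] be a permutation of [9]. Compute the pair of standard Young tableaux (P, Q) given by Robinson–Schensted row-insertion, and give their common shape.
P = [1, 2, 5, 8] / [3, 4] / [6, 9] / [7];  Q = [1, 2, 4, 5] / [3, 7] / [6, 8] / [9];  common shape = (4, 2, 2, 1)

Row-insert the values π_1, π_2, … into P one at a time, bumping the leftmost entry strictly greater than the inserted value down to the next row. The recording tableau Q records, in position (i, j), the step at which that cell was added to P.
  Insert 3 (step 1): P = [3];  Q = [1]
  Insert 7 (step 2): P = [3, 7];  Q = [1, 2]
  Insert 4 (step 3): P = [3, 4] / [7];  Q = [1, 2] / [3]
  Insert 6 (step 4): P = [3, 4, 6] / [7];  Q = [1, 2, 4] / [3]
  Insert 9 (step 5): P = [3, 4, 6, 9] / [7];  Q = [1, 2, 4, 5] / [3]
  Insert 1 (step 6): P = [1, 4, 6, 9] / [3] / [7];  Q = [1, 2, 4, 5] / [3] / [6]
  Insert 8 (step 7): P = [1, 4, 6, 8] / [3, 9] / [7];  Q = [1, 2, 4, 5] / [3, 7] / [6]
  Insert 5 (step 8): P = [1, 4, 5, 8] / [3, 6] / [7, 9];  Q = [1, 2, 4, 5] / [3, 7] / [6, 8]
  Insert 2 (step 9): P = [1, 2, 5, 8] / [3, 4] / [6, 9] / [7];  Q = [1, 2, 4, 5] / [3, 7] / [6, 8] / [9]
Final shape: (4, 2, 2, 1).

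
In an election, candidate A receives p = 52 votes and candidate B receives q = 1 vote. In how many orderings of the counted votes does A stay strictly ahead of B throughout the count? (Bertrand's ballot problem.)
Strict-lead orderings = 51

Total orderings of the 53 votes with 52 for A: C(53, 52) = 53. By the Bertrand ballot formula (Cycle Lemma / reflection principle), the number of orderings in which A is strictly ahead of B throughout is (p − q)/(p + q) · C(p + q, p) = (52 − 1)/(52 + 1) · 53 = 51.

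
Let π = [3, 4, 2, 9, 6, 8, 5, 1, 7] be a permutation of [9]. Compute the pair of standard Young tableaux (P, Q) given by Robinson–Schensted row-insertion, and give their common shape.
P = [1, 4, 5, 7] / [2, 6, 8] / [3] / [9];  Q = [1, 2, 4, 6] / [3, 5, 9] / [7] / [8];  common shape = (4, 3, 1, 1)

Row-insert the values π_1, π_2, … into P one at a time, bumping the leftmost entry strictly greater than the inserted value down to the next row. The recording tableau Q records, in position (i, j), the step at which that cell was added to P.
  Insert 3 (step 1): P = [3];  Q = [1]
  Insert 4 (step 2): P = [3, 4];  Q = [1, 2]
  Insert 2 (step 3): P = [2, 4] / [3];  Q = [1, 2] / [3]
  Insert 9 (step 4): P = [2, 4, 9] / [3];  Q = [1, 2, 4] / [3]
  Insert 6 (step 5): P = [2, 4, 6] / [3, 9];  Q = [1, 2, 4] / [3, 5]
  Insert 8 (step 6): P = [2, 4, 6, 8] / [3, 9];  Q = [1, 2, 4, 6] / [3, 5]
  Insert 5 (step 7): P = [2, 4, 5, 8] / [3, 6] / [9];  Q = [1, 2, 4, 6] / [3, 5] / [7]
  Insert 1 (step 8): P = [1, 4, 5, 8] / [2, 6] / [3] / [9];  Q = [1, 2, 4, 6] / [3, 5] / [7] / [8]
  Insert 7 (step 9): P = [1, 4, 5, 7] / [2, 6, 8] / [3] / [9];  Q = [1, 2, 4, 6] / [3, 5, 9] / [7] / [8]
Final shape: (4, 3, 1, 1).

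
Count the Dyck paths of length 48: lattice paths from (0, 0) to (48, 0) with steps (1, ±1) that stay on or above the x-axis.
C_24 = 1289904147324

These Dyck paths are counted by the Catalan number C_n = (1/(n + 1)) · C(2n, n). For n = 24: C_24 = (1/25) · C(48, 24) = 32247603683100/25 = 1289904147324.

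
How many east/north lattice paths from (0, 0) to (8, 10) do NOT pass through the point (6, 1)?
Number of paths = 43373

Total paths from (0, 0) to (8, 10): C(18, 8) = 43758. Paths through (6, 1): (paths (0, 0) → (6, 1)) × (paths (6, 1) → (8, 10)) = C(7, 6) · C(11, 2) = 7 · 55 = 385. Avoidance count = 43758 − 385 = 43373.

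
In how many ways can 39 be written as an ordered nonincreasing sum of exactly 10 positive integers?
p(39, 10 parts) = 3015

Partitions of n into exactly k parts are in bijection with partitions of n − k into at most k parts (subtract 1 from each part). So p(39, exactly 10) = p(29, parts ≤ 10). Computing via the recurrence p(m, j) = p(m, j−1) + p(m−j, j) gives 3015.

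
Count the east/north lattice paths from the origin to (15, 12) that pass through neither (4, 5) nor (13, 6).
Number of paths = 12649620

Inclusion–exclusion. Total paths: C(27, 15) = 17383860. Through P₁: C(9, 4)·C(18, 11) = 4009824. Through P₂: C(19, 13)·C(8, 2) = 759696. Since P₁ is strictly southwest of P₂, a monotone path through both must visit P₁ then P₂; paths through both = C(9, 4)·C(10, 9)·C(8, 2) = 35280. Avoid both = 17383860 − 4009824 − 759696 + 35280 = 12649620.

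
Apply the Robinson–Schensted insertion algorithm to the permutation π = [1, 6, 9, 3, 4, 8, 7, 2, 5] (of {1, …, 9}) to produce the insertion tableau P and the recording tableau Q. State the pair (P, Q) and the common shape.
P = [1, 2, 4, 5] / [3, 7] / [6, 8] / [9];  Q = [1, 2, 3, 6] / [4, 5] / [7, 9] / [8];  common shape = (4, 2, 2, 1)

Row-insert the values π_1, π_2, … into P one at a time, bumping the leftmost entry strictly greater than the inserted value down to the next row. The recording tableau Q records, in position (i, j), the step at which that cell was added to P.
  Insert 1 (step 1): P = [1];  Q = [1]
  Insert 6 (step 2): P = [1, 6];  Q = [1, 2]
  Insert 9 (step 3): P = [1, 6, 9];  Q = [1, 2, 3]
  Insert 3 (step 4): P = [1, 3, 9] / [6];  Q = [1, 2, 3] / [4]
  Insert 4 (step 5): P = [1, 3, 4] / [6, 9];  Q = [1, 2, 3] / [4, 5]
  Insert 8 (step 6): P = [1, 3, 4, 8] / [6, 9];  Q = [1, 2, 3, 6] / [4, 5]
  Insert 7 (step 7): P = [1, 3, 4, 7] / [6, 8] / [9];  Q = [1, 2, 3, 6] / [4, 5] / [7]
  Insert 2 (step 8): P = [1, 2, 4, 7] / [3, 8] / [6] / [9];  Q = [1, 2, 3, 6] / [4, 5] / [7] / [8]
  Insert 5 (step 9): P = [1, 2, 4, 5] / [3, 7] / [6, 8] / [9];  Q = [1, 2, 3, 6] / [4, 5] / [7, 9] / [8]
Final shape: (4, 2, 2, 1).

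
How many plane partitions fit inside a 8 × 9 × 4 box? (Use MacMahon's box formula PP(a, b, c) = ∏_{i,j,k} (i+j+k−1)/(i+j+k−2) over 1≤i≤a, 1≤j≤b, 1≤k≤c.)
PP(8, 9, 4) = 151561524301616

Evaluate the triple product over i = 1..8, j = 1..9, k = 1..4. The factors are (2/1) · (3/2) · (4/3) · (5/4) · (3/2) · (4/3) · (5/4) · (6/5) · … (288 factors total). The numerators and denominators telescope so the product is an integer; carrying out the multiplication exactly gives PP(8, 9, 4) = 151561524301616.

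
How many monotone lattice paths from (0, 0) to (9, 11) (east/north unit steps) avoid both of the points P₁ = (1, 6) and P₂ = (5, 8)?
Number of paths = 117581

Inclusion–exclusion. Total paths: C(20, 9) = 167960. Through P₁: C(7, 1)·C(13, 8) = 9009. Through P₂: C(13, 5)·C(7, 4) = 45045. Since P₁ is strictly southwest of P₂, a monotone path through both must visit P₁ then P₂; paths through both = C(7, 1)·C(6, 4)·C(7, 4) = 3675. Avoid both = 167960 − 9009 − 45045 + 3675 = 117581.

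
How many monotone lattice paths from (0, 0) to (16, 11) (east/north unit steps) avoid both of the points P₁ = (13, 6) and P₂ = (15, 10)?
Number of paths = 5794943

Inclusion–exclusion. Total paths: C(27, 16) = 13037895. Through P₁: C(19, 13)·C(8, 3) = 1519392. Through P₂: C(25, 15)·C(2, 1) = 6537520. Since P₁ is strictly southwest of P₂, a monotone path through both must visit P₁ then P₂; paths through both = C(19, 13)·C(6, 2)·C(2, 1) = 813960. Avoid both = 13037895 − 1519392 − 6537520 + 813960 = 5794943.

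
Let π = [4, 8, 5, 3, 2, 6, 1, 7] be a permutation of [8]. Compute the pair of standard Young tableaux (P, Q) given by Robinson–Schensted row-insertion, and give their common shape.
P = [1, 5, 6, 7] / [2] / [3] / [4] / [8];  Q = [1, 2, 6, 8] / [3] / [4] / [5] / [7];  common shape = (4, 1, 1, 1, 1)

Row-insert the values π_1, π_2, … into P one at a time, bumping the leftmost entry strictly greater than the inserted value down to the next row. The recording tableau Q records, in position (i, j), the step at which that cell was added to P.
  Insert 4 (step 1): P = [4];  Q = [1]
  Insert 8 (step 2): P = [4, 8];  Q = [1, 2]
  Insert 5 (step 3): P = [4, 5] / [8];  Q = [1, 2] / [3]
  Insert 3 (step 4): P = [3, 5] / [4] / [8];  Q = [1, 2] / [3] / [4]
  Insert 2 (step 5): P = [2, 5] / [3] / [4] / [8];  Q = [1, 2] / [3] / [4] / [5]
  Insert 6 (step 6): P = [2, 5, 6] / [3] / [4] / [8];  Q = [1, 2, 6] / [3] / [4] / [5]
  Insert 1 (step 7): P = [1, 5, 6] / [2] / [3] / [4] / [8];  Q = [1, 2, 6] / [3] / [4] / [5] / [7]
  Insert 7 (step 8): P = [1, 5, 6, 7] / [2] / [3] / [4] / [8];  Q = [1, 2, 6, 8] / [3] / [4] / [5] / [7]
Final shape: (4, 1, 1, 1, 1).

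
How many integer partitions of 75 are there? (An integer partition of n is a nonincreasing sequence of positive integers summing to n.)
p(75) = 8118264

Compute p(n) via the recurrence p(n, m) = p(n, m−1) + p(n−m, m), where p(n, m) counts partitions of n with all parts ≤ m and p(n) = p(n, n). The base cases are p(0, m) = 1 and p(n, 0) = 0 for n > 0. Filling the table yields p(75) = 8118264. (Euler's pentagonal recurrence is an alternative.)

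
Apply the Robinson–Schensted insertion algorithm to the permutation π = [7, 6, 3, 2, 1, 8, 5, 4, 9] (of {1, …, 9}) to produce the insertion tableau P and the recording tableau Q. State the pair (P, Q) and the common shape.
P = [1, 4, 9] / [2, 5] / [3, 8] / [6] / [7];  Q = [1, 6, 9] / [2, 7] / [3, 8] / [4] / [5];  common shape = (3, 2, 2, 1, 1)

Row-insert the values π_1, π_2, … into P one at a time, bumping the leftmost entry strictly greater than the inserted value down to the next row. The recording tableau Q records, in position (i, j), the step at which that cell was added to P.
  Insert 7 (step 1): P = [7];  Q = [1]
  Insert 6 (step 2): P = [6] / [7];  Q = [1] / [2]
  Insert 3 (step 3): P = [3] / [6] / [7];  Q = [1] / [2] / [3]
  Insert 2 (step 4): P = [2] / [3] / [6] / [7];  Q = [1] / [2] / [3] / [4]
  Insert 1 (step 5): P = [1] / [2] / [3] / [6] / [7];  Q = [1] / [2] / [3] / [4] / [5]
  Insert 8 (step 6): P = [1, 8] / [2] / [3] / [6] / [7];  Q = [1, 6] / [2] / [3] / [4] / [5]
  Insert 5 (step 7): P = [1, 5] / [2, 8] / [3] / [6] / [7];  Q = [1, 6] / [2, 7] / [3] / [4] / [5]
  Insert 4 (step 8): P = [1, 4] / [2, 5] / [3, 8] / [6] / [7];  Q = [1, 6] / [2, 7] / [3, 8] / [4] / [5]
  Insert 9 (step 9): P = [1, 4, 9] / [2, 5] / [3, 8] / [6] / [7];  Q = [1, 6, 9] / [2, 7] / [3, 8] / [4] / [5]
Final shape: (3, 2, 2, 1, 1).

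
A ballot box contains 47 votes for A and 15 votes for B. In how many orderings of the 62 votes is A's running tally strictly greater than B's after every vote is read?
Strict-lead orderings = 48027225765120

Total orderings of the 62 votes with 47 for A: C(62, 47) = 93052749919920. By the Bertrand ballot formula (Cycle Lemma / reflection principle), the number of orderings in which A is strictly ahead of B throughout is (p − q)/(p + q) · C(p + q, p) = (47 − 15)/(47 + 15) · 93052749919920 = 48027225765120.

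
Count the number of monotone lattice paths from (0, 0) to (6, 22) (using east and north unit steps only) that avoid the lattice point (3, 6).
Number of paths = 295344

Total paths from (0, 0) to (6, 22): C(28, 6) = 376740. Paths through (3, 6): (paths (0, 0) → (3, 6)) × (paths (3, 6) → (6, 22)) = C(9, 3) · C(19, 3) = 84 · 969 = 81396. Avoidance count = 376740 − 81396 = 295344.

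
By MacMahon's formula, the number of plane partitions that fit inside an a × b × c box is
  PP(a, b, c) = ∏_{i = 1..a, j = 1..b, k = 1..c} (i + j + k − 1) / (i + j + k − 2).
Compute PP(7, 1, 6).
PP(7, 1, 6) = 1716

Evaluate the triple product over i = 1..7, j = 1..1, k = 1..6. The factors are (2/1) · (3/2) · (4/3) · (5/4) · (6/5) · (7/6) · (3/2) · (4/3) · … (42 factors total). The numerators and denominators telescope so the product is an integer; carrying out the multiplication exactly gives PP(7, 1, 6) = 1716.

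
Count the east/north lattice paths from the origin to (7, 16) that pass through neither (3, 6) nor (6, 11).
Number of paths = 115041

Inclusion–exclusion. Total paths: C(23, 7) = 245157. Through P₁: C(9, 3)·C(14, 4) = 84084. Through P₂: C(17, 6)·C(6, 1) = 74256. Since P₁ is strictly southwest of P₂, a monotone path through both must visit P₁ then P₂; paths through both = C(9, 3)·C(8, 3)·C(6, 1) = 28224. Avoid both = 245157 − 84084 − 74256 + 28224 = 115041.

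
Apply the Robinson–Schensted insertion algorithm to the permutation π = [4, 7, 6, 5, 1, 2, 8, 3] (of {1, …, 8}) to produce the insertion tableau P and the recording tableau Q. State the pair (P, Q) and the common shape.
P = [1, 2, 3] / [4, 5, 8] / [6] / [7];  Q = [1, 2, 7] / [3, 6, 8] / [4] / [5];  common shape = (3, 3, 1, 1)

Row-insert the values π_1, π_2, … into P one at a time, bumping the leftmost entry strictly greater than the inserted value down to the next row. The recording tableau Q records, in position (i, j), the step at which that cell was added to P.
  Insert 4 (step 1): P = [4];  Q = [1]
  Insert 7 (step 2): P = [4, 7];  Q = [1, 2]
  Insert 6 (step 3): P = [4, 6] / [7];  Q = [1, 2] / [3]
  Insert 5 (step 4): P = [4, 5] / [6] / [7];  Q = [1, 2] / [3] / [4]
  Insert 1 (step 5): P = [1, 5] / [4] / [6] / [7];  Q = [1, 2] / [3] / [4] / [5]
  Insert 2 (step 6): P = [1, 2] / [4, 5] / [6] / [7];  Q = [1, 2] / [3, 6] / [4] / [5]
  Insert 8 (step 7): P = [1, 2, 8] / [4, 5] / [6] / [7];  Q = [1, 2, 7] / [3, 6] / [4] / [5]
  Insert 3 (step 8): P = [1, 2, 3] / [4, 5, 8] / [6] / [7];  Q = [1, 2, 7] / [3, 6, 8] / [4] / [5]
Final shape: (3, 3, 1, 1).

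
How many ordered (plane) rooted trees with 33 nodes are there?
C_32 = 55534064877048198

These ordered rooted trees are counted by the Catalan number C_n = (1/(n + 1)) · C(2n, n). For n = 32: C_32 = (1/33) · C(64, 32) = 1832624140942590534/33 = 55534064877048198.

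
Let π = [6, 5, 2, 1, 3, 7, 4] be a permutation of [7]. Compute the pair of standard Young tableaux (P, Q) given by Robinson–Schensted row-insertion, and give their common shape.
P = [1, 3, 4] / [2, 7] / [5] / [6];  Q = [1, 5, 6] / [2, 7] / [3] / [4];  common shape = (3, 2, 1, 1)

Row-insert the values π_1, π_2, … into P one at a time, bumping the leftmost entry strictly greater than the inserted value down to the next row. The recording tableau Q records, in position (i, j), the step at which that cell was added to P.
  Insert 6 (step 1): P = [6];  Q = [1]
  Insert 5 (step 2): P = [5] / [6];  Q = [1] / [2]
  Insert 2 (step 3): P = [2] / [5] / [6];  Q = [1] / [2] / [3]
  Insert 1 (step 4): P = [1] / [2] / [5] / [6];  Q = [1] / [2] / [3] / [4]
  Insert 3 (step 5): P = [1, 3] / [2] / [5] / [6];  Q = [1, 5] / [2] / [3] / [4]
  Insert 7 (step 6): P = [1, 3, 7] / [2] / [5] / [6];  Q = [1, 5, 6] / [2] / [3] / [4]
  Insert 4 (step 7): P = [1, 3, 4] / [2, 7] / [5] / [6];  Q = [1, 5, 6] / [2, 7] / [3] / [4]
Final shape: (3, 2, 1, 1).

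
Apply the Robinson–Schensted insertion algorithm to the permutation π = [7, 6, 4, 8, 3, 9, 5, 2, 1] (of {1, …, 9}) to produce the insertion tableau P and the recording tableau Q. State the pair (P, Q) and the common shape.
P = [1, 5, 9] / [2, 8] / [3] / [4] / [6] / [7];  Q = [1, 4, 6] / [2, 7] / [3] / [5] / [8] / [9];  common shape = (3, 2, 1, 1, 1, 1)

Row-insert the values π_1, π_2, … into P one at a time, bumping the leftmost entry strictly greater than the inserted value down to the next row. The recording tableau Q records, in position (i, j), the step at which that cell was added to P.
  Insert 7 (step 1): P = [7];  Q = [1]
  Insert 6 (step 2): P = [6] / [7];  Q = [1] / [2]
  Insert 4 (step 3): P = [4] / [6] / [7];  Q = [1] / [2] / [3]
  Insert 8 (step 4): P = [4, 8] / [6] / [7];  Q = [1, 4] / [2] / [3]
  Insert 3 (step 5): P = [3, 8] / [4] / [6] / [7];  Q = [1, 4] / [2] / [3] / [5]
  Insert 9 (step 6): P = [3, 8, 9] / [4] / [6] / [7];  Q = [1, 4, 6] / [2] / [3] / [5]
  Insert 5 (step 7): P = [3, 5, 9] / [4, 8] / [6] / [7];  Q = [1, 4, 6] / [2, 7] / [3] / [5]
  Insert 2 (step 8): P = [2, 5, 9] / [3, 8] / [4] / [6] / [7];  Q = [1, 4, 6] / [2, 7] / [3] / [5] / [8]
  Insert 1 (step 9): P = [1, 5, 9] / [2, 8] / [3] / [4] / [6] / [7];  Q = [1, 4, 6] / [2, 7] / [3] / [5] / [8] / [9]
Final shape: (3, 2, 1, 1, 1, 1).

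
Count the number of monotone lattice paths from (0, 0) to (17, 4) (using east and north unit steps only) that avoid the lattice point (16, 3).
Number of paths = 4047

Total paths from (0, 0) to (17, 4): C(21, 17) = 5985. Paths through (16, 3): (paths (0, 0) → (16, 3)) × (paths (16, 3) → (17, 4)) = C(19, 16) · C(2, 1) = 969 · 2 = 1938. Avoidance count = 5985 − 1938 = 4047.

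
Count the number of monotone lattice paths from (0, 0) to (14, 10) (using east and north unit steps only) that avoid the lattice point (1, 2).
Number of paths = 1350786

Total paths from (0, 0) to (14, 10): C(24, 14) = 1961256. Paths through (1, 2): (paths (0, 0) → (1, 2)) × (paths (1, 2) → (14, 10)) = C(3, 1) · C(21, 13) = 3 · 203490 = 610470. Avoidance count = 1961256 − 610470 = 1350786.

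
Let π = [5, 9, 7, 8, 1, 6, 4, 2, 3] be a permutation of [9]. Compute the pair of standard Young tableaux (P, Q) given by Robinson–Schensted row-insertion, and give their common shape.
P = [1, 2, 3] / [4, 6, 8] / [5] / [7] / [9];  Q = [1, 2, 4] / [3, 6, 9] / [5] / [7] / [8];  common shape = (3, 3, 1, 1, 1)

Row-insert the values π_1, π_2, … into P one at a time, bumping the leftmost entry strictly greater than the inserted value down to the next row. The recording tableau Q records, in position (i, j), the step at which that cell was added to P.
  Insert 5 (step 1): P = [5];  Q = [1]
  Insert 9 (step 2): P = [5, 9];  Q = [1, 2]
  Insert 7 (step 3): P = [5, 7] / [9];  Q = [1, 2] / [3]
  Insert 8 (step 4): P = [5, 7, 8] / [9];  Q = [1, 2, 4] / [3]
  Insert 1 (step 5): P = [1, 7, 8] / [5] / [9];  Q = [1, 2, 4] / [3] / [5]
  Insert 6 (step 6): P = [1, 6, 8] / [5, 7] / [9];  Q = [1, 2, 4] / [3, 6] / [5]
  Insert 4 (step 7): P = [1, 4, 8] / [5, 6] / [7] / [9];  Q = [1, 2, 4] / [3, 6] / [5] / [7]
  Insert 2 (step 8): P = [1, 2, 8] / [4, 6] / [5] / [7] / [9];  Q = [1, 2, 4] / [3, 6] / [5] / [7] / [8]
  Insert 3 (step 9): P = [1, 2, 3] / [4, 6, 8] / [5] / [7] / [9];  Q = [1, 2, 4] / [3, 6, 9] / [5] / [7] / [8]
Final shape: (3, 3, 1, 1, 1).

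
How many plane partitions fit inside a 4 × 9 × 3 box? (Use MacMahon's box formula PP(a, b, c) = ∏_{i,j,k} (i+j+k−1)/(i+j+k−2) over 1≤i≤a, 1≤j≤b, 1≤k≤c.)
PP(4, 9, 3) = 13026013

Evaluate the triple product over i = 1..4, j = 1..9, k = 1..3. The factors are (2/1) · (3/2) · (4/3) · (3/2) · (4/3) · (5/4) · (4/3) · (5/4) · … (108 factors total). The numerators and denominators telescope so the product is an integer; carrying out the multiplication exactly gives PP(4, 9, 3) = 13026013.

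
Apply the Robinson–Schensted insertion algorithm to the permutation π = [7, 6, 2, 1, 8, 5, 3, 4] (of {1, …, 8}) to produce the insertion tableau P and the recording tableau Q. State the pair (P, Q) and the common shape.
P = [1, 3, 4] / [2, 5] / [6, 8] / [7];  Q = [1, 5, 8] / [2, 6] / [3, 7] / [4];  common shape = (3, 2, 2, 1)

Row-insert the values π_1, π_2, … into P one at a time, bumping the leftmost entry strictly greater than the inserted value down to the next row. The recording tableau Q records, in position (i, j), the step at which that cell was added to P.
  Insert 7 (step 1): P = [7];  Q = [1]
  Insert 6 (step 2): P = [6] / [7];  Q = [1] / [2]
  Insert 2 (step 3): P = [2] / [6] / [7];  Q = [1] / [2] / [3]
  Insert 1 (step 4): P = [1] / [2] / [6] / [7];  Q = [1] / [2] / [3] / [4]
  Insert 8 (step 5): P = [1, 8] / [2] / [6] / [7];  Q = [1, 5] / [2] / [3] / [4]
  Insert 5 (step 6): P = [1, 5] / [2, 8] / [6] / [7];  Q = [1, 5] / [2, 6] / [3] / [4]
  Insert 3 (step 7): P = [1, 3] / [2, 5] / [6, 8] / [7];  Q = [1, 5] / [2, 6] / [3, 7] / [4]
  Insert 4 (step 8): P = [1, 3, 4] / [2, 5] / [6, 8] / [7];  Q = [1, 5, 8] / [2, 6] / [3, 7] / [4]
Final shape: (3, 2, 2, 1).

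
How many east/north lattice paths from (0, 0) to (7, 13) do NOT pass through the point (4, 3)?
Number of paths = 67510

Total paths from (0, 0) to (7, 13): C(20, 7) = 77520. Paths through (4, 3): (paths (0, 0) → (4, 3)) × (paths (4, 3) → (7, 13)) = C(7, 4) · C(13, 3) = 35 · 286 = 10010. Avoidance count = 77520 − 10010 = 67510.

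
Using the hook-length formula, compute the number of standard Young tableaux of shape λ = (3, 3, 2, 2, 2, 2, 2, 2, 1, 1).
# SYT of shape (3, 3, 2, 2, 2, 2, 2, 2, 1, 1) = 1469650

Hook-length formula: f^λ = n! / Π hook(c), product over all cells c of the Young diagram. For λ = (3, 3, 2, 2, 2, 2, 2, 2, 1, 1), n = 20 boxes. Hook lengths by row (left-to-right, top-to-bottom): [12, 9, 2]; [11, 8, 1]; [9, 6]; [8, 5]; [7, 4]; [6, 3]; [5, 2]; [4, 1]; [2]; [1]. Product of hooks = 1655429529600. So f^λ = 20! / 1655429529600 = 2432902008176640000 / 1655429529600 = 1469650.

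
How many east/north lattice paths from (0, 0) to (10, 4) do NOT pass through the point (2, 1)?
Number of paths = 506

Total paths from (0, 0) to (10, 4): C(14, 10) = 1001. Paths through (2, 1): (paths (0, 0) → (2, 1)) × (paths (2, 1) → (10, 4)) = C(3, 2) · C(11, 8) = 3 · 165 = 495. Avoidance count = 1001 − 495 = 506.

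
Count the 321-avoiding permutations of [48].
C_48 = 131327898242169365477991900

These 321-avoiding permutations are counted by the Catalan number C_n = (1/(n + 1)) · C(2n, n). For n = 48: C_48 = (1/49) · C(96, 48) = 6435067013866298908421603100/49 = 131327898242169365477991900.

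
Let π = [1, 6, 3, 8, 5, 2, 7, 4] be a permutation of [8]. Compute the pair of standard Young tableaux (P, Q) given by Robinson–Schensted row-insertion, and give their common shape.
P = [1, 2, 4, 7] / [3, 5] / [6, 8];  Q = [1, 2, 4, 7] / [3, 5] / [6, 8];  common shape = (4, 2, 2)

Row-insert the values π_1, π_2, … into P one at a time, bumping the leftmost entry strictly greater than the inserted value down to the next row. The recording tableau Q records, in position (i, j), the step at which that cell was added to P.
  Insert 1 (step 1): P = [1];  Q = [1]
  Insert 6 (step 2): P = [1, 6];  Q = [1, 2]
  Insert 3 (step 3): P = [1, 3] / [6];  Q = [1, 2] / [3]
  Insert 8 (step 4): P = [1, 3, 8] / [6];  Q = [1, 2, 4] / [3]
  Insert 5 (step 5): P = [1, 3, 5] / [6, 8];  Q = [1, 2, 4] / [3, 5]
  Insert 2 (step 6): P = [1, 2, 5] / [3, 8] / [6];  Q = [1, 2, 4] / [3, 5] / [6]
  Insert 7 (step 7): P = [1, 2, 5, 7] / [3, 8] / [6];  Q = [1, 2, 4, 7] / [3, 5] / [6]
  Insert 4 (step 8): P = [1, 2, 4, 7] / [3, 5] / [6, 8];  Q = [1, 2, 4, 7] / [3, 5] / [6, 8]
Final shape: (4, 2, 2).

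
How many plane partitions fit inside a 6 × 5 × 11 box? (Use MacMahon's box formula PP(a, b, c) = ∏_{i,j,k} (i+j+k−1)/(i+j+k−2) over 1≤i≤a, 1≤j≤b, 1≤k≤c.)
PP(6, 5, 11) = 3792054662892288

Evaluate the triple product over i = 1..6, j = 1..5, k = 1..11. The factors are (2/1) · (3/2) · (4/3) · (5/4) · (6/5) · (7/6) · (8/7) · (9/8) · … (330 factors total). The numerators and denominators telescope so the product is an integer; carrying out the multiplication exactly gives PP(6, 5, 11) = 3792054662892288.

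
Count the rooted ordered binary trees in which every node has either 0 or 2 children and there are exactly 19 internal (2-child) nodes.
C_19 = 1767263190

These full binary trees are counted by the Catalan number C_n = (1/(n + 1)) · C(2n, n). For n = 19: C_19 = (1/20) · C(38, 19) = 35345263800/20 = 1767263190.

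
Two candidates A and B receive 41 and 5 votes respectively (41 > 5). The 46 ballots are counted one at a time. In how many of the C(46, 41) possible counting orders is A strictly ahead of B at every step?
Strict-lead orderings = 1072764

Total orderings of the 46 votes with 41 for A: C(46, 41) = 1370754. By the Bertrand ballot formula (Cycle Lemma / reflection principle), the number of orderings in which A is strictly ahead of B throughout is (p − q)/(p + q) · C(p + q, p) = (41 − 5)/(41 + 5) · 1370754 = 1072764.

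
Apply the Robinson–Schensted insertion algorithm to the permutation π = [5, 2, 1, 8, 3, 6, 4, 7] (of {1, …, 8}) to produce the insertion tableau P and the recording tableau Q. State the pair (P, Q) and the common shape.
P = [1, 3, 4, 7] / [2, 6] / [5, 8];  Q = [1, 4, 6, 8] / [2, 5] / [3, 7];  common shape = (4, 2, 2)

Row-insert the values π_1, π_2, … into P one at a time, bumping the leftmost entry strictly greater than the inserted value down to the next row. The recording tableau Q records, in position (i, j), the step at which that cell was added to P.
  Insert 5 (step 1): P = [5];  Q = [1]
  Insert 2 (step 2): P = [2] / [5];  Q = [1] / [2]
  Insert 1 (step 3): P = [1] / [2] / [5];  Q = [1] / [2] / [3]
  Insert 8 (step 4): P = [1, 8] / [2] / [5];  Q = [1, 4] / [2] / [3]
  Insert 3 (step 5): P = [1, 3] / [2, 8] / [5];  Q = [1, 4] / [2, 5] / [3]
  Insert 6 (step 6): P = [1, 3, 6] / [2, 8] / [5];  Q = [1, 4, 6] / [2, 5] / [3]
  Insert 4 (step 7): P = [1, 3, 4] / [2, 6] / [5, 8];  Q = [1, 4, 6] / [2, 5] / [3, 7]
  Insert 7 (step 8): P = [1, 3, 4, 7] / [2, 6] / [5, 8];  Q = [1, 4, 6, 8] / [2, 5] / [3, 7]
Final shape: (4, 2, 2).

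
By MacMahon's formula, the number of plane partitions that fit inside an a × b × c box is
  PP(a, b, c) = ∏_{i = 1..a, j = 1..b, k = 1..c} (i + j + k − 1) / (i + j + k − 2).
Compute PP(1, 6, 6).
PP(1, 6, 6) = 924

Evaluate the triple product over i = 1..1, j = 1..6, k = 1..6. The factors are (2/1) · (3/2) · (4/3) · (5/4) · (6/5) · (7/6) · (3/2) · (4/3) · … (36 factors total). The numerators and denominators telescope so the product is an integer; carrying out the multiplication exactly gives PP(1, 6, 6) = 924.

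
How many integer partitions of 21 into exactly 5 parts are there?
p(21, 5 parts) = 101

Partitions of n into exactly k parts are in bijection with partitions of n − k into at most k parts (subtract 1 from each part). So p(21, exactly 5) = p(16, parts ≤ 5). Computing via the recurrence p(m, j) = p(m, j−1) + p(m−j, j) gives 101.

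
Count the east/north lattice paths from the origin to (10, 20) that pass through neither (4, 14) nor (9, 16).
Number of paths = 17324000

Inclusion–exclusion. Total paths: C(30, 10) = 30045015. Through P₁: C(18, 4)·C(12, 6) = 2827440. Through P₂: C(25, 9)·C(5, 1) = 10214875. Since P₁ is strictly southwest of P₂, a monotone path through both must visit P₁ then P₂; paths through both = C(18, 4)·C(7, 5)·C(5, 1) = 321300. Avoid both = 30045015 − 2827440 − 10214875 + 321300 = 17324000.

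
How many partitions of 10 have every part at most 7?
p(10, parts ≤ 7) = 38

Partitions of 10 with all parts ≤ 7: 7+3, 7+2+1, 7+1+1+1, 6+4, 6+3+1, 6+2+2, 6+2+1+1, 6+1+1+1+1, 5+5, 5+4+1, 5+3+2, 5+3+1+1, 5+2+2+1, 5+2+1+1+1, 5+1+1+1+1+1, 4+4+2, 4+4+1+1, 4+3+3, 4+3+2+1, 4+3+1+1+1, 4+2+2+2, 4+2+2+1+1, 4+2+1+1+1+1, 4+1+1+1+1+1+1, 3+3+3+1, 3+3+2+2, 3+3+2+1+1, 3+3+1+1+1+1, 3+2+2+2+1, 3+2+2+1+1+1, … (38 total). Count = 38.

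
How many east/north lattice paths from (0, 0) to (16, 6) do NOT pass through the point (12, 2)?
Number of paths = 68243

Total paths from (0, 0) to (16, 6): C(22, 16) = 74613. Paths through (12, 2): (paths (0, 0) → (12, 2)) × (paths (12, 2) → (16, 6)) = C(14, 12) · C(8, 4) = 91 · 70 = 6370. Avoidance count = 74613 − 6370 = 68243.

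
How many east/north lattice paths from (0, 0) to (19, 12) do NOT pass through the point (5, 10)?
Number of paths = 140760165

Total paths from (0, 0) to (19, 12): C(31, 19) = 141120525. Paths through (5, 10): (paths (0, 0) → (5, 10)) × (paths (5, 10) → (19, 12)) = C(15, 5) · C(16, 14) = 3003 · 120 = 360360. Avoidance count = 141120525 − 360360 = 140760165.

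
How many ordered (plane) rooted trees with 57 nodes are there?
C_56 = 6852456927844873497549658464312

These ordered rooted trees are counted by the Catalan number C_n = (1/(n + 1)) · C(2n, n). For n = 56: C_56 = (1/57) · C(112, 56) = 390590044887157789360330532465784/57 = 6852456927844873497549658464312.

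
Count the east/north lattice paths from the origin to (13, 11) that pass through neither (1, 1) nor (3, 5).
Number of paths = 994644

Inclusion–exclusion. Total paths: C(24, 13) = 2496144. Through P₁: C(2, 1)·C(22, 12) = 1293292. Through P₂: C(8, 3)·C(16, 10) = 448448. Since P₁ is strictly southwest of P₂, a monotone path through both must visit P₁ then P₂; paths through both = C(2, 1)·C(6, 2)·C(16, 10) = 240240. Avoid both = 2496144 − 1293292 − 448448 + 240240 = 994644.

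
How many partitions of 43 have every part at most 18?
p(43, parts ≤ 18) = 55940

Use the recurrence p(n, m) = p(n, m−1) + p(n−m, m): either the largest part is < m (count p(n, m−1)) or the largest part is exactly m (remove one copy of m, count p(n−m, m)). With p(0, ·) = 1 this gives p(43, parts ≤ 18) = 55940. (By conjugating Young diagrams, this also counts partitions of 43 into at most 18 parts.)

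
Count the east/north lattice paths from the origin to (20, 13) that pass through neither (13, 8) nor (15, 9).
Number of paths = 324176076

Inclusion–exclusion. Total paths: C(33, 20) = 573166440. Through P₁: C(21, 13)·C(12, 7) = 161164080. Through P₂: C(24, 15)·C(9, 5) = 164745504. Since P₁ is strictly southwest of P₂, a monotone path through both must visit P₁ then P₂; paths through both = C(21, 13)·C(3, 2)·C(9, 5) = 76919220. Avoid both = 573166440 − 161164080 − 164745504 + 76919220 = 324176076.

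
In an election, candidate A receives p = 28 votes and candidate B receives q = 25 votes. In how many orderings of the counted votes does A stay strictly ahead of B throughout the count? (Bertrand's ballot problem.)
Strict-lead orderings = 51166197843852

Total orderings of the 53 votes with 28 for A: C(53, 28) = 903936161908052. By the Bertrand ballot formula (Cycle Lemma / reflection principle), the number of orderings in which A is strictly ahead of B throughout is (p − q)/(p + q) · C(p + q, p) = (28 − 25)/(28 + 25) · 903936161908052 = 51166197843852.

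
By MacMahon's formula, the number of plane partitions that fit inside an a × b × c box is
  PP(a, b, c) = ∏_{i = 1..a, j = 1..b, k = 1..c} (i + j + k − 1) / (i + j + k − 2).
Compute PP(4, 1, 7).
PP(4, 1, 7) = 330

Evaluate the triple product over i = 1..4, j = 1..1, k = 1..7. The factors are (2/1) · (3/2) · (4/3) · (5/4) · (6/5) · (7/6) · (8/7) · (3/2) · … (28 factors total). The numerators and denominators telescope so the product is an integer; carrying out the multiplication exactly gives PP(4, 1, 7) = 330.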